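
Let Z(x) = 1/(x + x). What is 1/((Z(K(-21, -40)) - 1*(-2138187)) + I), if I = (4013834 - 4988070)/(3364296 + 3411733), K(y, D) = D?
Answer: 542082320/1159073284838931 ≈ 4.6769e-7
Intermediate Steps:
Z(x) = 1/(2*x)
I = -974236/6776029 ≈ -0.14378
1/((Z(K(-21, -40)) - 1*(-2138187)) + I) = 1/(((½)/(-40) - 1*(-2138187)) - 974236/6776029) = 1/(((½)*(-1/40) + 2138187) - 974236/6776029) = 1/((-1/80 + 2138187) - 974236/6776029) = 1/(171054959/80 - 974236/6776029) = 1/(1159073284838931/542082320) = 542082320/1159073284838931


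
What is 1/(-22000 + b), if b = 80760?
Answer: 1/58760 ≈ 1.7018e-5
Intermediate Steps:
1/(-22000 + b) = 1/(-22000 + 80760) = 1/58760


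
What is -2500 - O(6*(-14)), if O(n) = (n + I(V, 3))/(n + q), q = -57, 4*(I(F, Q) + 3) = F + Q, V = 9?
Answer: -117528/47 ≈ -2500.6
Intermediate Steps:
I(F, Q) = -3 + F/4 + Q/4 (I(F, Q) = -3 + (F + Q)/4 = -3 + (F/4 + Q/4) = -3 + F/4 + Q/4)
O(n) = n/(-57 + n) (O(n) = (n + (-3 + (¼)*9 + (¼)*3))/(n - 57) = (n + (-3 + 9/4 + ¾))/(-57 + n) = (n + 0)/(-57 + n) = n/(-57 + n))
-2500 - O(6*(-14)) = -2500 - 6*(-14)/(-57 + 6*(-14)) = -2500 - (-84)/(-57 - 84) = -2500 - (-84)/(-141) = -2500 - (-84)*(-1)/141 = -2500 - 1*28/47 = -2500 - 28/47 = -117528/47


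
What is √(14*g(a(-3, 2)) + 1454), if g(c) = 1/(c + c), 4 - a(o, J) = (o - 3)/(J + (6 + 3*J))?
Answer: 13*√8277/31 ≈ 38.152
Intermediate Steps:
a(o, J) = 4 - (-3 + o)/(6 + 4*J) (a(o, J) = 4 - (o - 3)/(J + (6 + 3*J)) = 4 - (-3 + o)/(6 + 4*J))
g(c) = 1/(2*c)
√(14*g(a(-3, 2)) + 1454) = √(14*(1/(2*(((27 - 1*(-3) + 16*2)/(2*(3 + 2*2)))))) + 1454) = √(14*(1/(2*(((27 + 3 + 32)/(2*(3 + 4)))))) + 1454) = √(14*(1/(2*(((½)*62/7)))) + 1454) = √(14*(1/(2*(((½)*(⅐)*62)))) + 1454) = √(14*(1/(2*(31/7))) + 1454) = √(14*((½)*(7/31)) + 1454) = √(14*(7/62) + 1454) = √(49/31 + 1454) = √(45123/31) = 13*√8277/31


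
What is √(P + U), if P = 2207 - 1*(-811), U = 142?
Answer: 2*√790 ≈ 56.214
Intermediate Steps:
P = 3018 (P = 2207 + 811 = 3018)
√(P + U) = √(3018 + 142) = √3160 = 2*√790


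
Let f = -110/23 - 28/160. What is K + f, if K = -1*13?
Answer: -16521/920 ≈ -17.958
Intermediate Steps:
K = -13
f = -4561/920 (f = -110*1/23 - 28*1/160 = -110/23 - 7/40 = -4561/920 ≈ -4.9576)
K + f = -13 - 4561/920 = -16521/920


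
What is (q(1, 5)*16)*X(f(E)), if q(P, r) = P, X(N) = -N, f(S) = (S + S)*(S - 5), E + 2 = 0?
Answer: -448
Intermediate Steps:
E = -2 (E = -2 + 0 = -2)
f(S) = 2*S*(-5 + S) (f(S) = (2*S)*(-5 + S) = 2*S*(-5 + S))
(q(1, 5)*16)*X(f(E)) = (1*16)*(-2*(-2)*(-5 - 2)) = 16*(-2*(-2)*(-7)) = 16*(-1*28) = 16*(-28) = -448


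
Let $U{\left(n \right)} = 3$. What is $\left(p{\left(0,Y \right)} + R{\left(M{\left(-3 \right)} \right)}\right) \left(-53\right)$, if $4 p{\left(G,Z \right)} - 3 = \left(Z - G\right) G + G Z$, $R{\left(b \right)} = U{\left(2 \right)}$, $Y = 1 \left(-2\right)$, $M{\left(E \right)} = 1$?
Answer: $- \frac{795}{4} \approx -198.75$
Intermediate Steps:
$Y = -2$
$R{\left(b \right)} = 3$
$p{\left(G,Z \right)} = \frac{3}{4} + \frac{G Z}{4} + \frac{G \left(Z - G\right)}{4}$ ($p{\left(G,Z \right)} = \frac{3}{4} + \frac{\left(Z - G\right) G + G Z}{4} = \frac{3}{4} + \frac{G \left(Z - G\right) + G Z}{4} = \frac{3}{4} + \frac{G Z + G \left(Z - G\right)}{4} = \frac{3}{4} + \left(\frac{G Z}{4} + \frac{G \left(Z - G\right)}{4}\right) = \frac{3}{4} + \frac{G Z}{4} + \frac{G \left(Z - G\right)}{4}$)
$\left(p{\left(0,Y \right)} + R{\left(M{\left(-3 \right)} \right)}\right) \left(-53\right) = \left(\left(\frac{3}{4} - \frac{0^{2}}{4} + \frac{1}{2} \cdot 0 \left(-2\right)\right) + 3\right) \left(-53\right) = \left(\left(\frac{3}{4} - 0 + 0\right) + 3\right) \left(-53\right) = \left(\left(\frac{3}{4} + 0 + 0\right) + 3\right) \left(-53\right) = \left(\frac{3}{4} + 3\right) \left(-53\right) = \frac{15}{4} \left(-53\right) = - \frac{795}{4}$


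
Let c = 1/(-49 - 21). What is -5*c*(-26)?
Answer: -13/7 ≈ -1.8571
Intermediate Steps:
c = -1/70 (c = 1/(-70) = -1/70 ≈ -0.014286)
-5*c*(-26) = -5*(-1/70)*(-26) = (1/14)*(-26) = -13/7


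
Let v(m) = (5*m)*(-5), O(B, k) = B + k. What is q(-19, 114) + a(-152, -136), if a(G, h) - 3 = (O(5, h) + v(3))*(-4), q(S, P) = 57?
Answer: 884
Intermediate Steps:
v(m) = -25*m
a(G, h) = 283 - 4*h (a(G, h) = 3 + ((5 + h) - 25*3)*(-4) = 3 + ((5 + h) - 75)*(-4) = 3 + (-70 + h)*(-4) = 3 + (280 - 4*h) = 283 - 4*h)
q(-19, 114) + a(-152, -136) = 57 + (283 - 4*(-136)) = 57 + (283 + 544) = 57 + 827 = 884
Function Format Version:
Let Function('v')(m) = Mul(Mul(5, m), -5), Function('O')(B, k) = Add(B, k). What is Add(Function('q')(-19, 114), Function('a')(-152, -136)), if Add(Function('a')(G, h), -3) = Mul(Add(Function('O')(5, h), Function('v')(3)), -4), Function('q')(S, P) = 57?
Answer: 884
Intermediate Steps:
Function('v')(m) = Mul(-25, m)
Function('a')(G, h) = Add(283, Mul(-4, h)) (Function('a')(G, h) = Add(3, Mul(Add(Add(5, h), Mul(-25, 3)), -4)) = Add(3, Mul(Add(Add(5, h), -75), -4)) = Add(3, Mul(Add(-70, h), -4)) = Add(3, Add(280, Mul(-4, h))) = Add(283, Mul(-4, h)))
Add(Function('q')(-19, 114), Function('a')(-152, -136)) = Add(57, Add(283, Mul(-4, -136))) = Add(57, Add(283, 544)) = Add(57, 827) = 884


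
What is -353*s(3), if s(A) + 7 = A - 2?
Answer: 2118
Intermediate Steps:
s(A) = -9 + A (s(A) = -7 + (A - 2) = -7 + (-2 + A) = -9 + A)
-353*s(3) = -353*(-9 + 3) = -353*(-6) = 2118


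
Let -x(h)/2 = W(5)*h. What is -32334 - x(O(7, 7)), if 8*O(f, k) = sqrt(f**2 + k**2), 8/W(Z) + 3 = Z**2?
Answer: -32334 + 7*sqrt(2)/11 ≈ -32333.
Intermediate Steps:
W(Z) = 8/(-3 + Z**2)
O(f, k) = sqrt(f**2 + k**2)/8
x(h) = -8*h/11 (x(h) = -2*8/(-3 + 5**2)*h = -2*8/(-3 + 25)*h = -2*8/22*h = -2*8*(1/22)*h = -8*h/11)
-32334 - x(O(7, 7)) = -32334 - (-8)*sqrt(7**2 + 7**2)/8/11 = -32334 - (-8)*sqrt(49 + 49)/8/11 = -32334 - (-8)*sqrt(98)/8/11 = -32334 - (-8)*(7*sqrt(2))/8/11 = -32334 - (-8)*7*sqrt(2)/8/11 = -32334 - (-7)*sqrt(2)/11 = -32334 + 7*sqrt(2)/11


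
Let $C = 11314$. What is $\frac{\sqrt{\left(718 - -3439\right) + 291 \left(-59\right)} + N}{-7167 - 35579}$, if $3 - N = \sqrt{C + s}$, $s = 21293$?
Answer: $- \frac{3}{42746} + \frac{3 \sqrt{3623}}{42746} - \frac{i \sqrt{3253}}{21373} \approx 0.0041542 - 0.0026686 i$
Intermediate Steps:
$N = 3 - 3 \sqrt{3623}$ ($N = 3 - \sqrt{11314 + 21293} = 3 - \sqrt{32607} = 3 - 3 \sqrt{3623} \approx -177.57$)
$\frac{\sqrt{\left(718 - -3439\right) + 291 \left(-59\right)} + N}{-7167 - 35579} = \frac{\sqrt{\left(718 - -3439\right) + 291 \left(-59\right)} + \left(3 - 3 \sqrt{3623}\right)}{-7167 - 35579} = \frac{\sqrt{\left(718 + 3439\right) - 17169} + \left(3 - 3 \sqrt{3623}\right)}{-42746} = \left(\sqrt{4157 - 17169} + \left(3 - 3 \sqrt{3623}\right)\right) \left(- \frac{1}{42746}\right) = \left(\sqrt{-13012} + \left(3 - 3 \sqrt{3623}\right)\right) \left(- \frac{1}{42746}\right) = \left(2 i \sqrt{3253} + \left(3 - 3 \sqrt{3623}\right)\right) \left(- \frac{1}{42746}\right) = \left(3 - 3 \sqrt{3623} + 2 i \sqrt{3253}\right) \left(- \frac{1}{42746}\right) = - \frac{3}{42746} + \frac{3 \sqrt{3623}}{42746} - \frac{i \sqrt{3253}}{21373}$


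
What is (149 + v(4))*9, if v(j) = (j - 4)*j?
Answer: 1341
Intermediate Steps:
v(j) = j*(-4 + j) (v(j) = (-4 + j)*j = j*(-4 + j))
(149 + v(4))*9 = (149 + 4*(-4 + 4))*9 = (149 + 4*0)*9 = (149 + 0)*9 = 149*9 = 1341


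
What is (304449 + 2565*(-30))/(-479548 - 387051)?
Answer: -227499/866599 ≈ -0.26252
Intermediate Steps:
(304449 + 2565*(-30))/(-479548 - 387051) = (304449 - 76950)/(-866599) = 227499*(-1/866599) = -227499/866599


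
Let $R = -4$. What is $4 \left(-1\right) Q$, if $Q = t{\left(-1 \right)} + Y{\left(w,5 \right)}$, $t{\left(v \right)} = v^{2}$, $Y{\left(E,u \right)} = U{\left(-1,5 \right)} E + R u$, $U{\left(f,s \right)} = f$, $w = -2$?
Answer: $68$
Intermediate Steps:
$Y{\left(E,u \right)} = - E - 4 u$
$Q = -17$ ($Q = \left(-1\right)^{2} - 18 = 1 + \left(2 - 20\right) = 1 - 18 = -17$)
$4 \left(-1\right) Q = 4 \left(-1\right) \left(-17\right) = \left(-4\right) \left(-17\right) = 68$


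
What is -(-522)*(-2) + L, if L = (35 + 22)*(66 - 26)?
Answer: 1236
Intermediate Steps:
L = 2280 (L = 57*40 = 2280)
-(-522)*(-2) + L = -(-522)*(-2) + 2280 = -87*12 + 2280 = -1044 + 2280 = 1236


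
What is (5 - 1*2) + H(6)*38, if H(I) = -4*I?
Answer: -909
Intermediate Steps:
(5 - 1*2) + H(6)*38 = (5 - 1*2) - 4*6*38 = (5 - 2) - 24*38 = 3 - 912 = -909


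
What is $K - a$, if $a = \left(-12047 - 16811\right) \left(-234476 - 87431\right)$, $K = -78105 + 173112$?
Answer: $-9289497199$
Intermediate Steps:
$K = 95007$
$a = 9289592206$ ($a = \left(-28858\right) \left(-321907\right) = 9289592206$)
$K - a = 95007 - 9289592206 = -9289497199$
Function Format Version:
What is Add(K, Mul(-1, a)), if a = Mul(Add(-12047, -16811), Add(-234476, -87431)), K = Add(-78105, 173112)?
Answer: -9289497199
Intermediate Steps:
K = 95007
a = 9289592206 (a = Mul(-28858, -321907) = 9289592206)
Add(K, Mul(-1, a)) = Add(95007, Mul(-1, 9289592206)) = Add(95007, -9289592206) = -9289497199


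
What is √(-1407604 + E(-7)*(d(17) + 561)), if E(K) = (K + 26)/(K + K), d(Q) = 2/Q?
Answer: I*√79775456334/238 ≈ 1186.7*I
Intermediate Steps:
E(K) = (26 + K)/(2*K) (E(K) = (26 + K)/((2*K)) = (26 + K)*(1/(2*K)) = (26 + K)/(2*K))
√(-1407604 + E(-7)*(d(17) + 561)) = √(-1407604 + ((½)*(26 - 7)/(-7))*(2/17 + 561)) = √(-1407604 + ((½)*(-⅐)*19)*(2*(1/17) + 561)) = √(-1407604 - 19*(2/17 + 561)/14) = √(-1407604 - 19/14*9539/17) = √(-1407604 - 181241/238) = √(-335190993/238) = I*√79775456334/238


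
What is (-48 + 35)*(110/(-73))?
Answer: 1430/73 ≈ 19.589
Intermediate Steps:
(-48 + 35)*(110/(-73)) = -1430*(-1)/73 = -13*(-110/73) = 1430/73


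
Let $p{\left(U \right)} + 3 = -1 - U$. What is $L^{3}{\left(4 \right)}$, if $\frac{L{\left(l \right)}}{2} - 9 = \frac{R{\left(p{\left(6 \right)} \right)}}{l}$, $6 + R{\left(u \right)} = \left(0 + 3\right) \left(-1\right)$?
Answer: $\frac{19683}{8} \approx 2460.4$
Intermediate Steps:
$p{\left(U \right)} = -4 - U$ ($p{\left(U \right)} = -3 - \left(1 + U\right) = -4 - U$)
$R{\left(u \right)} = -9$ ($R{\left(u \right)} = -6 + \left(0 + 3\right) \left(-1\right) = -6 + 3 \left(-1\right) = -6 - 3 = -9$)
$L{\left(l \right)} = 18 - \frac{18}{l}$ ($L{\left(l \right)} = 18 + 2 \left(- \frac{9}{l}\right) = 18 - \frac{18}{l}$)
$L^{3}{\left(4 \right)} = \left(18 - \frac{18}{4}\right)^{3} = \left(18 - \frac{9}{2}\right)^{3} = \left(\frac{27}{2}\right)^{3} = \frac{19683}{8}$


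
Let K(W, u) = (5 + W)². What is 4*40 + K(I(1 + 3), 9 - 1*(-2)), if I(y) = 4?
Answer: 241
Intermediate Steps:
4*40 + K(I(1 + 3), 9 - 1*(-2)) = 4*40 + (5 + 4)² = 160 + 9² = 160 + 81 = 241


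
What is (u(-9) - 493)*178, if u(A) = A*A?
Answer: -73336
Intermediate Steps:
u(A) = A²
(u(-9) - 493)*178 = ((-9)² - 493)*178 = (81 - 493)*178 = -412*178 = -73336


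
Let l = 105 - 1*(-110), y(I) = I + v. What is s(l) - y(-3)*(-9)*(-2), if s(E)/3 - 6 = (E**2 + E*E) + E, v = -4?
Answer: 278139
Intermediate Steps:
y(I) = -4 + I (y(I) = I - 4 = -4 + I)
l = 215 (l = 105 + 110 = 215)
s(E) = 18 + 3*E + 6*E**2 (s(E) = 18 + 3*((E**2 + E*E) + E) = 18 + 3*((E**2 + E**2) + E) = 18 + 3*(2*E**2 + E) = 18 + 3*(E + 2*E**2) = 18 + (3*E + 6*E**2) = 18 + 3*E + 6*E**2)
s(l) - y(-3)*(-9)*(-2) = (18 + 3*215 + 6*215**2) - (-4 - 3)*(-9)*(-2) = (18 + 645 + 6*46225) - (-7*(-9))*(-2) = (18 + 645 + 277350) - 63*(-2) = 278013 - 1*(-126) = 278013 + 126 = 278139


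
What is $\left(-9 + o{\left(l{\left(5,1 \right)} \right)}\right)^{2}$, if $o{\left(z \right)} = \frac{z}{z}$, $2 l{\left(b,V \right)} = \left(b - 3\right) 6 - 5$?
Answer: $64$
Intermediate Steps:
$l{\left(b,V \right)} = - \frac{23}{2} + 3 b$ ($l{\left(b,V \right)} = \frac{\left(b - 3\right) 6 - 5}{2} = \frac{\left(-3 + b\right) 6 - 5}{2} = \frac{\left(-18 + 6 b\right) - 5}{2} = \frac{-23 + 6 b}{2} = - \frac{23}{2} + 3 b$)
$o{\left(z \right)} = 1$
$\left(-9 + o{\left(l{\left(5,1 \right)} \right)}\right)^{2} = \left(-9 + 1\right)^{2} = \left(-8\right)^{2} = 64$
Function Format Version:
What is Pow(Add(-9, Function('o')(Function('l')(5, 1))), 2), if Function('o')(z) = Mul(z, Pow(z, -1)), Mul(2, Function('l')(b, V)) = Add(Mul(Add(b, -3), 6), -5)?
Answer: 64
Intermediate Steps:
Function('l')(b, V) = Add(Rational(-23, 2), Mul(3, b)) (Function('l')(b, V) = Mul(Rational(1, 2), Add(Mul(Add(b, -3), 6), -5)) = Mul(Rational(1, 2), Add(Mul(Add(-3, b), 6), -5)) = Mul(Rational(1, 2), Add(Add(-18, Mul(6, b)), -5)) = Mul(Rational(1, 2), Add(-23, Mul(6, b))) = Add(Rational(-23, 2), Mul(3, b)))
Function('o')(z) = 1
Pow(Add(-9, Function('o')(Function('l')(5, 1))), 2) = Pow(Add(-9, 1), 2) = Pow(-8, 2) = 64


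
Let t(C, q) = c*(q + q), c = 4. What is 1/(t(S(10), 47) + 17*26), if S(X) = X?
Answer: 1/818 ≈ 0.0012225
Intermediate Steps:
t(C, q) = 8*q (t(C, q) = 4*(q + q) = 4*(2*q) = 8*q)
1/(t(S(10), 47) + 17*26) = 1/(8*47 + 17*26) = 1/(376 + 442) = 1/818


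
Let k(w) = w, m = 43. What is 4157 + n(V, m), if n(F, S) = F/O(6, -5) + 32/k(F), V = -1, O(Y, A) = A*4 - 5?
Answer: 103126/25 ≈ 4125.0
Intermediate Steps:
O(Y, A) = -5 + 4*A (O(Y, A) = 4*A - 5 = -5 + 4*A)
n(F, S) = 32/F - F/25 (n(F, S) = F/(-5 + 4*(-5)) + 32/F = F/(-5 - 20) + 32/F = F/(-25) + 32/F = F*(-1/25) + 32/F = -F/25 + 32/F = 32/F - F/25)
4157 + n(V, m) = 4157 + (32/(-1) - 1/25*(-1)) = 4157 + (32*(-1) + 1/25) = 4157 + (-32 + 1/25) = 4157 - 799/25 = 103126/25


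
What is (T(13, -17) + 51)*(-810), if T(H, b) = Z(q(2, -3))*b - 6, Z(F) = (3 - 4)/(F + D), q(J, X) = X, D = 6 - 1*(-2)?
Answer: -39204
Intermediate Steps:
D = 8 (D = 6 + 2 = 8)
Z(F) = -1/(8 + F) (Z(F) = (3 - 4)/(F + 8) = -1/(8 + F))
T(H, b) = -6 - b/5 (T(H, b) = (-1/(8 - 3))*b - 6 = (-1/5)*b - 6 = (-1*⅕)*b - 6 = -b/5 - 6 = -6 - b/5)
(T(13, -17) + 51)*(-810) = ((-6 - ⅕*(-17)) + 51)*(-810) = ((-6 + 17/5) + 51)*(-810) = (-13/5 + 51)*(-810) = (242/5)*(-810) = -39204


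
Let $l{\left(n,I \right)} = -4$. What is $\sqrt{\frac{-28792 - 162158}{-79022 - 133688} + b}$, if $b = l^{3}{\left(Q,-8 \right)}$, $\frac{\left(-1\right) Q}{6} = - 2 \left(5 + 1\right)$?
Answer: $\frac{i \sqrt{28550978479}}{21271} \approx 7.9437 i$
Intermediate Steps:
$Q = 72$ ($Q = - 6 \left(- 2 \left(5 + 1\right)\right) = - 6 \left(\left(-2\right) 6\right) = \left(-6\right) \left(-12\right) = 72$)
$b = -64$ ($b = \left(-4\right)^{3} = -64$)
$\sqrt{\frac{-28792 - 162158}{-79022 - 133688} + b} = \sqrt{\frac{-28792 - 162158}{-79022 - 133688} - 64} = \sqrt{- \frac{190950}{-212710} - 64} = \sqrt{\left(-190950\right) \left(- \frac{1}{212710}\right) - 64} = \sqrt{\frac{19095}{21271} - 64} = \sqrt{- \frac{1342249}{21271}} = \frac{i \sqrt{28550978479}}{21271}$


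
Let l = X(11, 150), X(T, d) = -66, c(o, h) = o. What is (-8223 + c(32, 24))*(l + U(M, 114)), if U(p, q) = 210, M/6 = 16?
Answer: -1179504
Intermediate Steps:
M = 96 (M = 6*16 = 96)
l = -66
(-8223 + c(32, 24))*(l + U(M, 114)) = (-8223 + 32)*(-66 + 210) = -8191*144 = -1179504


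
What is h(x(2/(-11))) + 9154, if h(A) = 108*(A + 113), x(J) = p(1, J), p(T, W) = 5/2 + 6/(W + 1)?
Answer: 22420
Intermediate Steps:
p(T, W) = 5/2 + 6/(1 + W) (p(T, W) = 5*(1/2) + 6/(1 + W) = 5/2 + 6/(1 + W))
x(J) = (17 + 5*J)/(2*(1 + J))
h(A) = 12204 + 108*A (h(A) = 108*(113 + A) = 12204 + 108*A)
h(x(2/(-11))) + 9154 = (12204 + 108*((17 + 5*(2/(-11)))/(2*(1 + 2/(-11))))) + 9154 = (12204 + 108*((17 + 5*(2*(-1/11)))/(2*(1 + 2*(-1/11))))) + 9154 = (12204 + 108*((17 + 5*(-2/11))/(2*(1 - 2/11)))) + 9154 = (12204 + 108*((17 - 10/11)/(2*(9/11)))) + 9154 = (12204 + 108*((1/2)*(11/9)*(177/11))) + 9154 = (12204 + 108*(59/6)) + 9154 = (12204 + 1062) + 9154 = 13266 + 9154 = 22420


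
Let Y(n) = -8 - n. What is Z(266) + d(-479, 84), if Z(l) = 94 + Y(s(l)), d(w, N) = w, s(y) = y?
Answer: -659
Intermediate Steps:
Z(l) = 86 - l (Z(l) = 94 + (-8 - l) = 86 - l)
Z(266) + d(-479, 84) = (86 - 1*266) - 479 = (86 - 266) - 479 = -180 - 479 = -659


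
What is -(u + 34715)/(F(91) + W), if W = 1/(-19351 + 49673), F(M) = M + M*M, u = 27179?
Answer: -1876749868/253855785 ≈ -7.3930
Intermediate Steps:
F(M) = M + M²
W = 1/30322 ≈ 3.2979e-5
-(u + 34715)/(F(91) + W) = -(27179 + 34715)/(91*(1 + 91) + 1/30322) = -61894/(91*92 + 1/30322) = -61894/(8372 + 1/30322) = -61894/253855785/30322 = -61894*30322/253855785 = -1*1876749868/253855785 = -1876749868/253855785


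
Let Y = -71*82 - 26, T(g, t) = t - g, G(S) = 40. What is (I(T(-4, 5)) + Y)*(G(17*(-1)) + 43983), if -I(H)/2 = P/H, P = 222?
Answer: -778854916/3 ≈ -2.5962e+8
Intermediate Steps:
I(H) = -444/H
Y = -5848 (Y = -5822 - 26 = -5848)
(I(T(-4, 5)) + Y)*(G(17*(-1)) + 43983) = (-444/(5 - 1*(-4)) - 5848)*(40 + 43983) = (-444/(5 + 4) - 5848)*44023 = (-444/9 - 5848)*44023 = (-444*1/9 - 5848)*44023 = (-148/3 - 5848)*44023 = -17692/3*44023 = -778854916/3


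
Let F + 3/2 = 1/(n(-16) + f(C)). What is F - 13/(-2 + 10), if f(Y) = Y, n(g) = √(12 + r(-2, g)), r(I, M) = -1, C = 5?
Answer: -155/56 - √11/14 ≈ -3.0048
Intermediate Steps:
n(g) = √11 (n(g) = √(12 - 1) = √11)
F = -3/2 + 1/(5 + √11) (F = -3/2 + 1/(√11 + 5) = -3/2 + 1/(5 + √11) ≈ -1.3798)
F - 13/(-2 + 10) = (-8/7 - √11/14) - 13/(-2 + 10) = (-8/7 - √11/14) - 13/8 = -155/56 - √11/14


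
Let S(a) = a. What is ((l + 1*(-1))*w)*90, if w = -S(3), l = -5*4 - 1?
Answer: 5940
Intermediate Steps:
l = -21 (l = -20 - 1 = -21)
w = -3 (w = -1*3 = -3)
((l + 1*(-1))*w)*90 = ((-21 + 1*(-1))*(-3))*90 = ((-21 - 1)*(-3))*90 = -22*(-3)*90 = 66*90 = 5940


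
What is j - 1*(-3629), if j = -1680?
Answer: 1949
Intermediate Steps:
j - 1*(-3629) = -1680 - 1*(-3629) = -1680 + 3629 = 1949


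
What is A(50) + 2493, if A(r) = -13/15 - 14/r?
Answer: 186889/75 ≈ 2491.9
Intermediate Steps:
A(r) = -13/15 - 14/r (A(r) = -13*1/15 - 14/r = -13/15 - 14/r)
A(50) + 2493 = (-13/15 - 14/50) + 2493 = (-13/15 - 14*1/50) + 2493 = (-13/15 - 7/25) + 2493 = -86/75 + 2493 = 186889/75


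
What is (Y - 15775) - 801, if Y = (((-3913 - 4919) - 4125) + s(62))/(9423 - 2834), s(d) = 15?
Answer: -109232206/6589 ≈ -16578.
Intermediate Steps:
Y = -12942/6589 (Y = (((-3913 - 4919) - 4125) + 15)/(9423 - 2834) = ((-8832 - 4125) + 15)/6589 = (-12957 + 15)*(1/6589) = -12942*1/6589 = -12942/6589 ≈ -1.9642)
(Y - 15775) - 801 = (-12942/6589 - 15775) - 801 = -103954417/6589 - 801 = -109232206/6589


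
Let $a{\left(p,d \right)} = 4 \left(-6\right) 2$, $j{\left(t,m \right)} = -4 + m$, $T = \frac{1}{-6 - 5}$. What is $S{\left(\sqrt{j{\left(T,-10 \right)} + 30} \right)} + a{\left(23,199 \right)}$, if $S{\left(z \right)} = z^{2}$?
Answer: $-32$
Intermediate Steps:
$T = - \frac{1}{11}$ ($T = \frac{1}{-11} = - \frac{1}{11} \approx -0.090909$)
$a{\left(p,d \right)} = -48$ ($a{\left(p,d \right)} = \left(-24\right) 2 = -48$)
$S{\left(\sqrt{j{\left(T,-10 \right)} + 30} \right)} + a{\left(23,199 \right)} = \left(\sqrt{\left(-4 - 10\right) + 30}\right)^{2} - 48 = \left(\sqrt{-14 + 30}\right)^{2} - 48 = \left(\sqrt{16}\right)^{2} - 48 = 4^{2} - 48 = 16 - 48 = -32$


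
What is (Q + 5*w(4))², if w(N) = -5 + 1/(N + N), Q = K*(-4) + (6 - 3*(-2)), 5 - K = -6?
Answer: 203401/64 ≈ 3178.1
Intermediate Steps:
K = 11 (K = 5 - 1*(-6) = 5 + 6 = 11)
Q = -32 (Q = 11*(-4) + (6 - 3*(-2)) = -44 + (6 + 6) = -44 + 12 = -32)
w(N) = -5 + 1/(2*N)
(Q + 5*w(4))² = (-32 + 5*(-5 + (½)/4))² = (-32 + 5*(-5 + (½)*(¼)))² = (-32 + 5*(-5 + ⅛))² = (-32 + 5*(-39/8))² = (-32 - 195/8)² = (-451/8)² = 203401/64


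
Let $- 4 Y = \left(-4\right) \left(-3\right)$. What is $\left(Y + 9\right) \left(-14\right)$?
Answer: $-84$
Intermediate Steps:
$Y = -3$ ($Y = - \frac{\left(-4\right) \left(-3\right)}{4} = \left(- \frac{1}{4}\right) 12 = -3$)
$\left(Y + 9\right) \left(-14\right) = \left(-3 + 9\right) \left(-14\right) = 6 \left(-14\right) = -84$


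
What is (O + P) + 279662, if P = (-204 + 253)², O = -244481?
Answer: 37582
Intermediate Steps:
P = 2401 (P = 49² = 2401)
(O + P) + 279662 = (-244481 + 2401) + 279662 = -242080 + 279662 = 37582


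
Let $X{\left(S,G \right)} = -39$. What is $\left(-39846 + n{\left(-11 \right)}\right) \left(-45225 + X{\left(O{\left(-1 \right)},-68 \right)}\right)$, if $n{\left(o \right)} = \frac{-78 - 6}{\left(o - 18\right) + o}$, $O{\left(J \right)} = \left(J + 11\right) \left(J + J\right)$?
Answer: $\frac{9017471448}{5} \approx 1.8035 \cdot 10^{9}$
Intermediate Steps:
$O{\left(J \right)} = 2 J \left(11 + J\right)$ ($O{\left(J \right)} = \left(11 + J\right) 2 J = 2 J \left(11 + J\right)$)
$n{\left(o \right)} = - \frac{84}{-18 + 2 o}$ ($n{\left(o \right)} = - \frac{84}{\left(-18 + o\right) + o} = - \frac{84}{-18 + 2 o}$)
$\left(-39846 + n{\left(-11 \right)}\right) \left(-45225 + X{\left(O{\left(-1 \right)},-68 \right)}\right) = \left(-39846 - \frac{42}{-9 - 11}\right) \left(-45225 - 39\right) = \left(-39846 - \frac{42}{-20}\right) \left(-45264\right) = \left(-39846 - - \frac{21}{10}\right) \left(-45264\right) = \left(-39846 + \frac{21}{10}\right) \left(-45264\right) = \left(- \frac{398439}{10}\right) \left(-45264\right) = \frac{9017471448}{5}$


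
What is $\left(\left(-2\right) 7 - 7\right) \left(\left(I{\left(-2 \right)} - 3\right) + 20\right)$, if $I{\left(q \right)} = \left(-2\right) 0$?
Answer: $-357$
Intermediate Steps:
$I{\left(q \right)} = 0$
$\left(\left(-2\right) 7 - 7\right) \left(\left(I{\left(-2 \right)} - 3\right) + 20\right) = \left(\left(-2\right) 7 - 7\right) \left(\left(0 - 3\right) + 20\right) = \left(-14 - 7\right) \left(\left(0 - 3\right) + 20\right) = - 21 \left(-3 + 20\right) = \left(-21\right) 17 = -357$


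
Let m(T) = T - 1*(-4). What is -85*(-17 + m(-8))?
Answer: 1785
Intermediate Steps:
m(T) = 4 + T (m(T) = T + 4 = 4 + T)
-85*(-17 + m(-8)) = -85*(-17 + (4 - 8)) = -85*(-17 - 4) = -85*(-21) = 1785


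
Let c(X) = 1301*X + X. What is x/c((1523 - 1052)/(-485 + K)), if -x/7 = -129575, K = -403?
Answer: -19177100/14601 ≈ -1313.4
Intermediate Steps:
c(X) = 1302*X
x = 907025 (x = -7*(-129575) = 907025)
x/c((1523 - 1052)/(-485 + K)) = 907025/((1302*((1523 - 1052)/(-485 - 403)))) = 907025/((1302*(471/(-888)))) = 907025/((1302*(471*(-1/888)))) = 907025/((1302*(-157/296))) = 907025/(-102207/148) = 907025*(-148/102207) = -19177100/14601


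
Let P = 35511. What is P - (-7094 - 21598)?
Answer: 64203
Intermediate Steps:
P - (-7094 - 21598) = 35511 - (-7094 - 21598) = 35511 - 1*(-28692) = 35511 + 28692 = 64203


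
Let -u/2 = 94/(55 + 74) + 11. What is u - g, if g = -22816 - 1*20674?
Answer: 5607184/129 ≈ 43467.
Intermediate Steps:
g = -43490 (g = -22816 - 20674 = -43490)
u = -3026/129 (u = -2*(94/(55 + 74) + 11) = -2*(94/129 + 11) = -2*1513/129 = -3026/129 ≈ -23.457)
u - g = -3026/129 - 1*(-43490) = -3026/129 + 43490 = 5607184/129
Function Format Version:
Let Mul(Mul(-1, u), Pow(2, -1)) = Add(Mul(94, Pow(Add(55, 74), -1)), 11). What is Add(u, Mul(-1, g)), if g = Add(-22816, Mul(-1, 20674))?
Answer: Rational(5607184, 129) ≈ 43467.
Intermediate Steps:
g = -43490 (g = Add(-22816, -20674) = -43490)
u = Rational(-3026, 129) (u = Mul(-2, Add(Mul(94, Pow(Add(55, 74), -1)), 11)) = Mul(-2, Add(Mul(94, Pow(129, -1)), 11)) = Mul(-2, Add(Mul(94, Rational(1, 129)), 11)) = Mul(-2, Add(Rational(94, 129), 11)) = Mul(-2, Rational(1513, 129)) = Rational(-3026, 129) ≈ -23.457)
Add(u, Mul(-1, g)) = Add(Rational(-3026, 129), Mul(-1, -43490)) = Add(Rational(-3026, 129), 43490) = Rational(5607184, 129)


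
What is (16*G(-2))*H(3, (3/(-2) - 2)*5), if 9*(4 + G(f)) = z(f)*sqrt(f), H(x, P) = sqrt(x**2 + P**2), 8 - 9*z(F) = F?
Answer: -32*sqrt(1261) + 80*I*sqrt(2522)/81 ≈ -1136.3 + 49.6*I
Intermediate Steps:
z(F) = 8/9 - F/9
H(x, P) = sqrt(P**2 + x**2)
G(f) = -4 + sqrt(f)*(8/9 - f/9)/9 (G(f) = -4 + ((8/9 - f/9)*sqrt(f))/9 = -4 + (sqrt(f)*(8/9 - f/9))/9 = -4 + sqrt(f)*(8/9 - f/9)/9)
(16*G(-2))*H(3, (3/(-2) - 2)*5) = (16*(-4 + sqrt(-2)*(8 - 1*(-2))/81))*sqrt(((3/(-2) - 2)*5)**2 + 3**2) = (16*(-4 + (I*sqrt(2))*(8 + 2)/81))*sqrt(((3*(-1/2) - 2)*5)**2 + 9) = (16*(-4 + (1/81)*(I*sqrt(2))*10))*sqrt(((-3/2 - 2)*5)**2 + 9) = (16*(-4 + 10*I*sqrt(2)/81))*sqrt((-7/2*5)**2 + 9) = (-64 + 160*I*sqrt(2)/81)*sqrt((-35/2)**2 + 9) = (-64 + 160*I*sqrt(2)/81)*sqrt(1225/4 + 9) = (-64 + 160*I*sqrt(2)/81)*sqrt(1261/4) = (-64 + 160*I*sqrt(2)/81)*(sqrt(1261)/2) = sqrt(1261)*(-64 + 160*I*sqrt(2)/81)/2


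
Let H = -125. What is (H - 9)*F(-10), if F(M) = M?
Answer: 1340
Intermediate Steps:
(H - 9)*F(-10) = (-125 - 9)*(-10) = -134*(-10) = 1340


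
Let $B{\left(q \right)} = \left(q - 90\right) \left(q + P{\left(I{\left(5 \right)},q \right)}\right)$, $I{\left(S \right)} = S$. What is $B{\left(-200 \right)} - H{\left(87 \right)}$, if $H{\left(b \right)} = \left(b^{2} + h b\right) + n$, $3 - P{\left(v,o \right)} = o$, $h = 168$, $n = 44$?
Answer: $-23099$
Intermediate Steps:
$P{\left(v,o \right)} = 3 - o$
$B{\left(q \right)} = -270 + 3 q$ ($B{\left(q \right)} = \left(q - 90\right) \left(q - \left(-3 + q\right)\right) = \left(-90 + q\right) 3 = -270 + 3 q$)
$H{\left(b \right)} = 44 + b^{2} + 168 b$ ($H{\left(b \right)} = \left(b^{2} + 168 b\right) + 44 = 44 + b^{2} + 168 b$)
$B{\left(-200 \right)} - H{\left(87 \right)} = \left(-270 + 3 \left(-200\right)\right) - \left(44 + 87^{2} + 168 \cdot 87\right) = \left(-270 - 600\right) - \left(44 + 7569 + 14616\right) = -870 - 22229 = -23099$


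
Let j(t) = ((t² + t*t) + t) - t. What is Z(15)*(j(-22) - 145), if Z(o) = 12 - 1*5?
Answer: 5761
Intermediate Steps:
Z(o) = 7 (Z(o) = 12 - 5 = 7)
j(t) = 2*t² (j(t) = ((t² + t²) + t) - t = (2*t² + t) - t = (t + 2*t²) - t = 2*t²)
Z(15)*(j(-22) - 145) = 7*(2*(-22)² - 145) = 7*(2*484 - 145) = 7*(968 - 145) = 7*823 = 5761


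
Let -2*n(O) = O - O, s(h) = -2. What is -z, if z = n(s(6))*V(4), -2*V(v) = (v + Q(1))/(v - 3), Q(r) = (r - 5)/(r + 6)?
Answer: 0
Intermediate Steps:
Q(r) = (-5 + r)/(6 + r)
n(O) = 0 (n(O) = -(O - O)/2 = -½*0 = 0)
V(v) = -(-4/7 + v)/(2*(-3 + v)) (V(v) = -(v + (-5 + 1)/(6 + 1))/(2*(v - 3)) = -(v - 4/7)/(2*(-3 + v)) = -(-4/7 + v)/(2*(-3 + v)))
z = 0 (z = 0*((4 - 7*4)/(14*(-3 + 4))) = 0*((1/14)*(4 - 28)/1) = 0*((1/14)*1*(-24)) = 0*(-12/7) = 0)
-z = -1*0 = 0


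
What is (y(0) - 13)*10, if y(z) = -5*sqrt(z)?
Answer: -130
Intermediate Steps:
(y(0) - 13)*10 = (-5*sqrt(0) - 13)*10 = (-5*0 - 13)*10 = (0 - 13)*10 = -13*10 = -130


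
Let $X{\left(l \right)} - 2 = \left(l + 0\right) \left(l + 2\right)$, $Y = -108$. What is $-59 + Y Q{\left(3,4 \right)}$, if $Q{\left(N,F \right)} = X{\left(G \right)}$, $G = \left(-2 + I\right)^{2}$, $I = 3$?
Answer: $-599$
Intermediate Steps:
$G = 1$ ($G = \left(-2 + 3\right)^{2} = 1^{2} = 1$)
$X{\left(l \right)} = 2 + l \left(2 + l\right)$ ($X{\left(l \right)} = 2 + \left(l + 0\right) \left(l + 2\right) = 2 + l \left(2 + l\right)$)
$Q{\left(N,F \right)} = 5$ ($Q{\left(N,F \right)} = 2 + 1^{2} + 2 \cdot 1 = 2 + 1 + 2 = 5$)
$-59 + Y Q{\left(3,4 \right)} = -59 - 540 = -599$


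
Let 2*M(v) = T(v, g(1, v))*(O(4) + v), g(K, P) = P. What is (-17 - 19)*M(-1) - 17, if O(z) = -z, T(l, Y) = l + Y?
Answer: -197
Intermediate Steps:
T(l, Y) = Y + l
M(v) = v*(-4 + v) (M(v) = ((v + v)*(-1*4 + v))/2 = ((2*v)*(-4 + v))/2 = (2*v*(-4 + v))/2 = v*(-4 + v))
(-17 - 19)*M(-1) - 17 = (-17 - 19)*(-(-4 - 1)) - 17 = -(-36)*(-5) - 17 = -36*5 - 17 = -180 - 17 = -197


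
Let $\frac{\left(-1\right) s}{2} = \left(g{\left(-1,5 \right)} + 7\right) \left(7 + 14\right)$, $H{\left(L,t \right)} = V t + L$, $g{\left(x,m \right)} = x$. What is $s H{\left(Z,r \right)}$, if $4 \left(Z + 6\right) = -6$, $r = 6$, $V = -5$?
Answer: $9450$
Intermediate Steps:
$Z = - \frac{15}{2}$ ($Z = -6 + \frac{1}{4} \left(-6\right) = -6 - \frac{3}{2} = - \frac{15}{2} \approx -7.5$)
$H{\left(L,t \right)} = L - 5 t$ ($H{\left(L,t \right)} = - 5 t + L = L - 5 t$)
$s = -252$ ($s = - 2 \left(-1 + 7\right) \left(7 + 14\right) = - 2 \cdot 6 \cdot 21 = \left(-2\right) 126 = -252$)
$s H{\left(Z,r \right)} = - 252 \left(- \frac{15}{2} - 30\right) = \left(-252\right) \left(- \frac{75}{2}\right) = 9450$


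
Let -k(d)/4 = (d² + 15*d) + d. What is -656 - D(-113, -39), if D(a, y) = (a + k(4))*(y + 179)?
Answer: 59964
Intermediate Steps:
k(d) = -64*d - 4*d² (k(d) = -4*((d² + 15*d) + d) = -4*(d² + 16*d) = -64*d - 4*d²)
D(a, y) = (-320 + a)*(179 + y) (D(a, y) = (a - 4*4*(16 + 4))*(y + 179) = (a - 4*4*20)*(179 + y) = (a - 320)*(179 + y) = (-320 + a)*(179 + y))
-656 - D(-113, -39) = -656 - (-57280 - 320*(-39) + 179*(-113) - 113*(-39)) = -656 - (-57280 + 12480 - 20227 + 4407) = -656 - 1*(-60620) = -656 + 60620 = 59964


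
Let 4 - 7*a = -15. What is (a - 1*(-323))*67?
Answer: 152760/7 ≈ 21823.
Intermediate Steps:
a = 19/7 (a = 4/7 - ⅐*(-15) = 4/7 + 15/7 = 19/7 ≈ 2.7143)
(a - 1*(-323))*67 = (19/7 - 1*(-323))*67 = (19/7 + 323)*67 = (2280/7)*67 = 152760/7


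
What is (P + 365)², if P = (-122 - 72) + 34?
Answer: 42025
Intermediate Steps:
P = -160 (P = -194 + 34 = -160)
(P + 365)² = (-160 + 365)² = 205² = 42025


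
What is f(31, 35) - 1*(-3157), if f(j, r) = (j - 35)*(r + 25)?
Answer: 2917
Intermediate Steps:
f(j, r) = (-35 + j)*(25 + r)
f(31, 35) - 1*(-3157) = (-875 - 35*35 + 25*31 + 31*35) - 1*(-3157) = (-875 - 1225 + 775 + 1085) + 3157 = -240 + 3157 = 2917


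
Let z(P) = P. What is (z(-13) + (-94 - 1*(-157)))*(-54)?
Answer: -2700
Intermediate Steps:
(z(-13) + (-94 - 1*(-157)))*(-54) = (-13 + (-94 - 1*(-157)))*(-54) = (-13 + (-94 + 157))*(-54) = (-13 + 63)*(-54) = 50*(-54) = -2700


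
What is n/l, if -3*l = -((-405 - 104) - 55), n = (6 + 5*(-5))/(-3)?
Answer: -19/564 ≈ -0.033688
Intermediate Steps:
n = 19/3 (n = (6 - 25)*(-⅓) = -19*(-⅓) = 19/3 ≈ 6.3333)
l = -188 (l = -(-1)*((-405 - 104) - 55)/3 = -(-1)*(-509 - 55)/3 = -(-1)*(-564)/3 = -⅓*564 = -188)
n/l = (19/3)/(-188) = (19/3)*(-1/188) = -19/564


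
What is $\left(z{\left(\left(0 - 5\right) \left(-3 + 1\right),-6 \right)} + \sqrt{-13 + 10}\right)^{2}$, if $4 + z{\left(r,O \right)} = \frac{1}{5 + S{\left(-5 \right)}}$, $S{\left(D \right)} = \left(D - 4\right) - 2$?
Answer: $\frac{517}{36} - \frac{25 i \sqrt{3}}{3} \approx 14.361 - 14.434 i$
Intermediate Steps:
$S{\left(D \right)} = -6 + D$ ($S{\left(D \right)} = \left(-4 + D\right) - 2 = -6 + D$)
$z{\left(r,O \right)} = - \frac{25}{6}$ ($z{\left(r,O \right)} = -4 + \frac{1}{5 - 11} = -4 + \frac{1}{-6} = -4 - \frac{1}{6} = - \frac{25}{6}$)
$\left(z{\left(\left(0 - 5\right) \left(-3 + 1\right),-6 \right)} + \sqrt{-13 + 10}\right)^{2} = \left(- \frac{25}{6} + \sqrt{-13 + 10}\right)^{2} = \left(- \frac{25}{6} + \sqrt{-3}\right)^{2} = \left(- \frac{25}{6} + i \sqrt{3}\right)^{2}$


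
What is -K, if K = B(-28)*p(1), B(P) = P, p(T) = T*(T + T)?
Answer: 56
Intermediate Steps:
p(T) = 2*T² (p(T) = T*(2*T) = 2*T²)
K = -56 (K = -56*1² = -56 ≈ -56.000)
-K = -1*(-56) = 56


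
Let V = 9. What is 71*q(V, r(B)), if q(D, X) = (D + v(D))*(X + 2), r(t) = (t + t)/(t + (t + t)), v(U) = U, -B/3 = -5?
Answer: 3408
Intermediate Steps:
B = 15 (B = -3*(-5) = 15)
r(t) = ⅔ (r(t) = (2*t)/(t + 2*t) = (2*t)/((3*t)) = (2*t)*(1/(3*t)) = ⅔)
q(D, X) = 2*D*(2 + X) (q(D, X) = (D + D)*(X + 2) = (2*D)*(2 + X) = 2*D*(2 + X))
71*q(V, r(B)) = 71*(2*9*(2 + ⅔)) = 71*(2*9*(8/3)) = 71*48 = 3408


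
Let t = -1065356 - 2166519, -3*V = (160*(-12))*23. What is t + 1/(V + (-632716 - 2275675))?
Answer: -9351982963126/2893671 ≈ -3.2319e+6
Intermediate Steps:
V = 14720 (V = -160*(-12)*23/3 = -(-640)*23 = -1/3*(-44160) = 14720)
t = -3231875
t + 1/(V + (-632716 - 2275675)) = -3231875 + 1/(14720 + (-632716 - 2275675)) = -3231875 + 1/(14720 - 2908391) = -3231875 + 1/(-2893671) = -3231875 - 1/2893671 = -9351982963126/2893671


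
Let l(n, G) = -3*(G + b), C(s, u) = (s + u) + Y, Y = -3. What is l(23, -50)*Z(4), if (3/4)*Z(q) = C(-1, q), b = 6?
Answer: 0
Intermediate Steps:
C(s, u) = -3 + s + u (C(s, u) = (s + u) - 3 = -3 + s + u)
Z(q) = -16/3 + 4*q/3 (Z(q) = 4*(-3 - 1 + q)/3 = 4*(-4 + q)/3 = -16/3 + 4*q/3)
l(n, G) = -18 - 3*G (l(n, G) = -3*(G + 6) = -3*(6 + G) = -18 - 3*G)
l(23, -50)*Z(4) = (-18 - 3*(-50))*(-16/3 + (4/3)*4) = (-18 + 150)*(-16/3 + 16/3) = 132*0 = 0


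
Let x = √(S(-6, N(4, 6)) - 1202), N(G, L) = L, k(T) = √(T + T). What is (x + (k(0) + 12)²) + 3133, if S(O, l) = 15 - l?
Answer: 3277 + I*√1193 ≈ 3277.0 + 34.54*I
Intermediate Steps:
k(T) = √2*√T (k(T) = √(2*T) = √2*√T)
x = I*√1193 (x = √((15 - 1*6) - 1202) = √((15 - 6) - 1202) = √(9 - 1202) = √(-1193) = I*√1193 ≈ 34.54*I)
(x + (k(0) + 12)²) + 3133 = (I*√1193 + (√2*√0 + 12)²) + 3133 = (I*√1193 + (√2*0 + 12)²) + 3133 = (I*√1193 + (0 + 12)²) + 3133 = (I*√1193 + 12²) + 3133 = (I*√1193 + 144) + 3133 = (144 + I*√1193) + 3133 = 3277 + I*√1193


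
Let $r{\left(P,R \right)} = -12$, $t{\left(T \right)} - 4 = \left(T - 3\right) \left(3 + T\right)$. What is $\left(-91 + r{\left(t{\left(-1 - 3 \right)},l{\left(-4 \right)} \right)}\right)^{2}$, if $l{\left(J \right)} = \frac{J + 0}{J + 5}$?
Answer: $10609$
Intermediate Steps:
$l{\left(J \right)} = \frac{J}{5 + J}$
$t{\left(T \right)} = 4 + \left(-3 + T\right) \left(3 + T\right)$ ($t{\left(T \right)} = 4 + \left(T - 3\right) \left(3 + T\right) = 4 + \left(-3 + T\right) \left(3 + T\right)$)
$\left(-91 + r{\left(t{\left(-1 - 3 \right)},l{\left(-4 \right)} \right)}\right)^{2} = \left(-91 - 12\right)^{2} = \left(-103\right)^{2} = 10609$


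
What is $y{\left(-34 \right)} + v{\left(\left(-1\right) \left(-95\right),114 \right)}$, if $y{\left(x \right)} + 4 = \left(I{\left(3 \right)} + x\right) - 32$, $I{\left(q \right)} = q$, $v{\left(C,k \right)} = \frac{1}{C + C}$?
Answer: $- \frac{12729}{190} \approx -66.995$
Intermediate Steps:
$v{\left(C,k \right)} = \frac{1}{2 C}$
$y{\left(x \right)} = -33 + x$ ($y{\left(x \right)} = -4 + \left(\left(3 + x\right) - 32\right) = -4 + \left(-29 + x\right) = -33 + x$)
$y{\left(-34 \right)} + v{\left(\left(-1\right) \left(-95\right),114 \right)} = \left(-33 - 34\right) + \frac{1}{2 \left(\left(-1\right) \left(-95\right)\right)} = -67 + \frac{1}{2 \cdot 95} = -67 + \frac{1}{2} \cdot \frac{1}{95} = -67 + \frac{1}{190} = - \frac{12729}{190}$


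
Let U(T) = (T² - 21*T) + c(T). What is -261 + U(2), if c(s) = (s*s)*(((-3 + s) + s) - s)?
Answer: -303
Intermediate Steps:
c(s) = s²*(-3 + s) (c(s) = s²*((-3 + 2*s) - s) = s²*(-3 + s))
U(T) = T² - 21*T + T²*(-3 + T) (U(T) = (T² - 21*T) + T²*(-3 + T) = T² - 21*T + T²*(-3 + T))
-261 + U(2) = -261 + 2*(-21 + 2 + 2*(-3 + 2)) = -261 + 2*(-21 + 2 + 2*(-1)) = -261 + 2*(-21 + 2 - 2) = -261 + 2*(-21) = -261 - 42 = -303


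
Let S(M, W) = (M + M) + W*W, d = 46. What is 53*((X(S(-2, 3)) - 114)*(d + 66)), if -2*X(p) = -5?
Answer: -661864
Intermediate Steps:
S(M, W) = W² + 2*M (S(M, W) = 2*M + W² = W² + 2*M)
X(p) = 5/2 (X(p) = -½*(-5) = 5/2)
53*((X(S(-2, 3)) - 114)*(d + 66)) = 53*((5/2 - 114)*(46 + 66)) = 53*(-223/2*112) = 53*(-12488) = -661864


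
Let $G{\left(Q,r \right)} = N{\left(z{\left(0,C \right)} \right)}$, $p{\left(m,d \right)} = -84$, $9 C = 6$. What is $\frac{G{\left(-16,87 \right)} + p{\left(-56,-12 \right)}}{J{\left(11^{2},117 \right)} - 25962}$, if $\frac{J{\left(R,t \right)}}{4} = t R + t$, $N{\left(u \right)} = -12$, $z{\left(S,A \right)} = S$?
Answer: $- \frac{16}{5189} \approx -0.0030834$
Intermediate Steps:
$C = \frac{2}{3}$ ($C = \frac{1}{9} \cdot 6 = \frac{2}{3} \approx 0.66667$)
$J{\left(R,t \right)} = 4 t + 4 R t$ ($J{\left(R,t \right)} = 4 \left(t R + t\right) = 4 \left(R t + t\right) = 4 \left(t + R t\right) = 4 t + 4 R t$)
$G{\left(Q,r \right)} = -12$
$\frac{G{\left(-16,87 \right)} + p{\left(-56,-12 \right)}}{J{\left(11^{2},117 \right)} - 25962} = \frac{-12 - 84}{4 \cdot 117 \left(1 + 11^{2}\right) - 25962} = - \frac{96}{4 \cdot 117 \left(1 + 121\right) - 25962} = - \frac{96}{4 \cdot 117 \cdot 122 - 25962} = - \frac{96}{57096 - 25962} = - \frac{96}{31134} = \left(-96\right) \frac{1}{31134} = - \frac{16}{5189}$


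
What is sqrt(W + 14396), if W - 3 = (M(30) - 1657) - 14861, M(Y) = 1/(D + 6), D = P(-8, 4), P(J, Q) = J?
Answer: 3*I*sqrt(942)/2 ≈ 46.038*I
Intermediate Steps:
D = -8
M(Y) = -1/2 (M(Y) = 1/(-8 + 6) = 1/(-2) = -1/2)
W = -33031/2 (W = 3 + ((-1/2 - 1657) - 14861) = 3 + (-3315/2 - 14861) = 3 - 33037/2 = -33031/2 ≈ -16516.)
sqrt(W + 14396) = sqrt(-33031/2 + 14396) = sqrt(-4239/2) = 3*I*sqrt(942)/2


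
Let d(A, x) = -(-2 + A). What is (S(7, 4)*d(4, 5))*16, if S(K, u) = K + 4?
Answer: -352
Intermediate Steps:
d(A, x) = 2 - A
S(K, u) = 4 + K
(S(7, 4)*d(4, 5))*16 = ((4 + 7)*(2 - 1*4))*16 = (11*(2 - 4))*16 = (11*(-2))*16 = -22*16 = -352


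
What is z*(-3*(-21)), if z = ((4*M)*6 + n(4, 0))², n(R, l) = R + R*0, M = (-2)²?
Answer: 630000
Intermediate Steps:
M = 4
n(R, l) = R (n(R, l) = R + 0 = R)
z = 10000 (z = ((4*4)*6 + 4)² = (16*6 + 4)² = (96 + 4)² = 100² = 10000)
z*(-3*(-21)) = 10000*(-3*(-21)) = 10000*63 = 630000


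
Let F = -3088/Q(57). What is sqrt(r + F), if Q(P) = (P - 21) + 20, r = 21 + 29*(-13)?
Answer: I*sqrt(20146)/7 ≈ 20.277*I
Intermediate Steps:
r = -356 (r = 21 - 377 = -356)
Q(P) = -1 + P (Q(P) = (-21 + P) + 20 = -1 + P)
F = -386/7 (F = -3088/(-1 + 57) = -3088/56 = -3088*1/56 = -386/7 ≈ -55.143)
sqrt(r + F) = sqrt(-356 - 386/7) = sqrt(-2878/7) = I*sqrt(20146)/7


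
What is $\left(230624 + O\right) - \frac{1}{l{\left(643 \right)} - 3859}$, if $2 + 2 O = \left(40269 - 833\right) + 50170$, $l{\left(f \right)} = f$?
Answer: $\frac{885770017}{3216} \approx 2.7543 \cdot 10^{5}$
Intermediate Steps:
$O = 44802$ ($O = -1 + \frac{\left(40269 - 833\right) + 50170}{2} = -1 + \frac{39436 + 50170}{2} = -1 + \frac{1}{2} \cdot 89606 = -1 + 44803 = 44802$)
$\left(230624 + O\right) - \frac{1}{l{\left(643 \right)} - 3859} = \left(230624 + 44802\right) - \frac{1}{643 - 3859} = 275426 - \frac{1}{-3216} = 275426 - - \frac{1}{3216} = 275426 + \frac{1}{3216} = \frac{885770017}{3216}$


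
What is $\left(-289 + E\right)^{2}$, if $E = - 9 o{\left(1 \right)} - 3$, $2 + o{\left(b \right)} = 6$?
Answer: $107584$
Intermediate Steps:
$o{\left(b \right)} = 4$ ($o{\left(b \right)} = -2 + 6 = 4$)
$E = -39$ ($E = \left(-9\right) 4 - 3 = -36 - 3 = -39$)
$\left(-289 + E\right)^{2} = \left(-289 - 39\right)^{2} = \left(-328\right)^{2} = 107584$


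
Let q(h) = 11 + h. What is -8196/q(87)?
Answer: -4098/49 ≈ -83.633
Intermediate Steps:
-8196/q(87) = -8196/(11 + 87) = -8196/98 = -8196*1/98 = -4098/49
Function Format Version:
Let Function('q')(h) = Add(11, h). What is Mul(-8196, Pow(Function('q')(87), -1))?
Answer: Rational(-4098, 49) ≈ -83.633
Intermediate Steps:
Mul(-8196, Pow(Function('q')(87), -1)) = Mul(-8196, Pow(Add(11, 87), -1)) = Mul(-8196, Pow(98, -1)) = Mul(-8196, Rational(1, 98)) = Rational(-4098, 49)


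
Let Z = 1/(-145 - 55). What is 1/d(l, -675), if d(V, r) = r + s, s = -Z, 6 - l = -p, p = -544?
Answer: -200/134999 ≈ -0.0014815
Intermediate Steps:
Z = -1/200 (Z = 1/(-200) = -1/200 ≈ -0.0050000)
l = -538 (l = 6 - (-1)*(-544) = 6 - 1*544 = 6 - 544 = -538)
s = 1/200 (s = -1*(-1/200) = 1/200 ≈ 0.0050000)
d(V, r) = 1/200 + r (d(V, r) = r + 1/200 = 1/200 + r)
1/d(l, -675) = 1/(1/200 - 675) = 1/(-134999/200) = -200/134999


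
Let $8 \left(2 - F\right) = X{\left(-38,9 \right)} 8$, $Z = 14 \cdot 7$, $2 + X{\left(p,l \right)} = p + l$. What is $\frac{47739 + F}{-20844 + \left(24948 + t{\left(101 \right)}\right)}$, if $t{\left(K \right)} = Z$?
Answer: $\frac{23886}{2101} \approx 11.369$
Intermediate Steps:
$X{\left(p,l \right)} = -2 + l + p$ ($X{\left(p,l \right)} = -2 + \left(p + l\right) = -2 + \left(l + p\right) = -2 + l + p$)
$Z = 98$
$t{\left(K \right)} = 98$
$F = 33$ ($F = 2 - \frac{\left(-2 + 9 - 38\right) 8}{8} = 2 - \frac{\left(-31\right) 8}{8} = 2 - -31 = 2 + 31 = 33$)
$\frac{47739 + F}{-20844 + \left(24948 + t{\left(101 \right)}\right)} = \frac{47739 + 33}{-20844 + \left(24948 + 98\right)} = \frac{47772}{-20844 + 25046} = \frac{47772}{4202} = 47772 \cdot \frac{1}{4202} = \frac{23886}{2101}$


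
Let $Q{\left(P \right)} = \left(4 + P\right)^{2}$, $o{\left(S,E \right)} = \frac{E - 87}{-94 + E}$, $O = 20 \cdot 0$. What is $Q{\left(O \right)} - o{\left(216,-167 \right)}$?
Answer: $\frac{3922}{261} \approx 15.027$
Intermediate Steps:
$O = 0$
$o{\left(S,E \right)} = \frac{-87 + E}{-94 + E}$
$Q{\left(O \right)} - o{\left(216,-167 \right)} = \left(4 + 0\right)^{2} - \frac{-87 - 167}{-94 - 167} = 4^{2} - \frac{1}{-261} \left(-254\right) = 16 - \left(- \frac{1}{261}\right) \left(-254\right) = 16 - \frac{254}{261} = \frac{3922}{261}$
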